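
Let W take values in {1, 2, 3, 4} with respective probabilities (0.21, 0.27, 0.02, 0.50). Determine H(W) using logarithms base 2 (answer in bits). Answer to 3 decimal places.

1.596 bits

H(W) = −Σ p·log₂ p.
  −(0.21)·log₂(0.21) = 0.4728
  −(0.27)·log₂(0.27) = 0.5100
  −(0.02)·log₂(0.02) = 0.1129
  −(0.50)·log₂(0.50) = 0.5000
Sum: 0.4728 + 0.5100 + 0.1129 + 0.5000 = 1.596 bits.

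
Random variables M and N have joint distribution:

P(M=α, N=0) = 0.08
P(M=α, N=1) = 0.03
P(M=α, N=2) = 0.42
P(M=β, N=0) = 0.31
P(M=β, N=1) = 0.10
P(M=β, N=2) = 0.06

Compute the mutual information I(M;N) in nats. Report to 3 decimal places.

Marginals: p(M) = (0.5300, 0.4700), p(N) = (0.3900, 0.1300, 0.4800).
I(M;N) = H(M) + H(N) − H(M,N).
H(M) = 0.6913, H(N) = 0.9848, H(M,N) = 1.4337.
I(M;N) = 0.6913 + 0.9848 − 1.4337 = 0.242 nats.

0.242 nats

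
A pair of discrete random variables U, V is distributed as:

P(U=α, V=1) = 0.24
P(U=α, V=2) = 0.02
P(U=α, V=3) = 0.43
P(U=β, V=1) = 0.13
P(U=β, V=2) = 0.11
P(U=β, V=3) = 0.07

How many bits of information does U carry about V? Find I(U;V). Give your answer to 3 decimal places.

0.174 bits

Marginals: p(U) = (0.6900, 0.3100), p(V) = (0.3700, 0.1300, 0.5000).
I(U;V) = Σ p(x,y)·log₂[p(x,y)/(p(x)p(y))].
  (α,1): 0.24·log₂(0.9401) = -0.0214
  (α,2): 0.02·log₂(0.2230) = -0.0433
  (α,3): 0.43·log₂(1.2464) = 0.1366
  (β,1): 0.13·log₂(1.1334) = 0.0235
  (β,2): 0.11·log₂(2.7295) = 0.1594
  (β,3): 0.07·log₂(0.4516) = -0.0803
Sum = 0.174 bits.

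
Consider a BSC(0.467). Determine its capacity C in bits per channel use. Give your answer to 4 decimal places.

Binary symmetric channel: C = 1 − h₂(ε) where h₂ is the binary entropy function.
h₂(0.467) = −0.467·log₂0.467 − 0.533·log₂0.533 = 0.9969.
C = 1 − 0.9969 = 0.0031 bits per channel use.

0.0031 bits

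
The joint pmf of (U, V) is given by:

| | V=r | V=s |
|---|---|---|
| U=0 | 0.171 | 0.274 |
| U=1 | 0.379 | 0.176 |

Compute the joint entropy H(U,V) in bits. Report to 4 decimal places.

1.9191 bits

H(U,V) = −Σ p(x,y)·log₂ p(x,y) over all 4 cells.
  cell (0,r): −0.171·log₂0.171 = 0.43570
  cell (0,s): −0.274·log₂0.274 = 0.51176
  cell (1,r): −0.379·log₂0.379 = 0.53050
  cell (1,s): −0.176·log₂0.176 = 0.44112
Sum = 1.9191 bits.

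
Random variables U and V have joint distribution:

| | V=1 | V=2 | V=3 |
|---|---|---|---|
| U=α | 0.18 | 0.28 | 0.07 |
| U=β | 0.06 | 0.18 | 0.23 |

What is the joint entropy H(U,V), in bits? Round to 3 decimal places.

H(U,V) = −Σ p(x,y)·log₂ p(x,y) over all 6 cells.
  cell (α,1): −0.18·log₂0.18 = 0.4453
  cell (α,2): −0.28·log₂0.28 = 0.5142
  cell (α,3): −0.07·log₂0.07 = 0.2686
  cell (β,1): −0.06·log₂0.06 = 0.2435
  cell (β,2): −0.18·log₂0.18 = 0.4453
  cell (β,3): −0.23·log₂0.23 = 0.4877
Sum = 2.405 bits.

2.405 bits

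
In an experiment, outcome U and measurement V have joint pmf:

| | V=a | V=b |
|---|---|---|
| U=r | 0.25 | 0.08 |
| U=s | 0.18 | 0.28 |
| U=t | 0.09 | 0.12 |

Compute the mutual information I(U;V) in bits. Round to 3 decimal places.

0.084 bits

Marginals: p(U) = (0.3300, 0.4600, 0.2100), p(V) = (0.5200, 0.4800).
I(U;V) = H(U) + H(V) − H(U,V).
H(U) = 1.5160, H(V) = 0.9988, H(U,V) = 2.4308.
I(U;V) = 1.5160 + 0.9988 − 2.4308 = 0.084 bits.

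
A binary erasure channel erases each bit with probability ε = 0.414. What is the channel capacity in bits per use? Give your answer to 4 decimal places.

Binary erasure channel: capacity C = 1 − ε.
C = 1 − 0.414 = 0.5860 bits per channel use.

0.5860 bits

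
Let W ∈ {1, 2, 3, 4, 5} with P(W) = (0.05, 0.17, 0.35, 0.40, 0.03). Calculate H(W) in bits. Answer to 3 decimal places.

H(W) = −Σ p·log₂ p.
  −(0.05)·log₂(0.05) = 0.2161
  −(0.17)·log₂(0.17) = 0.4346
  −(0.35)·log₂(0.35) = 0.5301
  −(0.40)·log₂(0.40) = 0.5288
  −(0.03)·log₂(0.03) = 0.1518
Sum: 0.2161 + 0.4346 + 0.5301 + 0.5288 + 0.1518 = 1.861 bits.

1.861 bits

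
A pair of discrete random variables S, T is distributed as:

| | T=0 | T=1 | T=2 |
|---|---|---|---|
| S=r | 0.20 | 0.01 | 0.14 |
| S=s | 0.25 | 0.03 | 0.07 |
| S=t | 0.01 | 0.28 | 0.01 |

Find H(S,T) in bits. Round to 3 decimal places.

H(S,T) = −Σ p(x,y)·log₂ p(x,y) over all 9 cells.
  cell (r,0): −0.20·log₂0.20 = 0.4644
  cell (r,1): −0.01·log₂0.01 = 0.0664
  cell (r,2): −0.14·log₂0.14 = 0.3971
  cell (s,0): −0.25·log₂0.25 = 0.5000
  cell (s,1): −0.03·log₂0.03 = 0.1518
  cell (s,2): −0.07·log₂0.07 = 0.2686
  cell (t,0): −0.01·log₂0.01 = 0.0664
  cell (t,1): −0.28·log₂0.28 = 0.5142
  cell (t,2): −0.01·log₂0.01 = 0.0664
Sum = 2.495 bits.

2.495 bits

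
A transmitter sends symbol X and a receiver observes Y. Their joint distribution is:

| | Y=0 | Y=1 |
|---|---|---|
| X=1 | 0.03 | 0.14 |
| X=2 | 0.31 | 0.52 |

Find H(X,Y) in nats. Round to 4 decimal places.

1.0836 nats

H(X,Y) = −Σ p(x,y)·ln p(x,y) over all 4 cells.
  cell (1,0): −0.03·ln0.03 = 0.10520
  cell (1,1): −0.14·ln0.14 = 0.27526
  cell (2,0): −0.31·ln0.31 = 0.36307
  cell (2,1): −0.52·ln0.52 = 0.34004
Sum = 1.0836 nats.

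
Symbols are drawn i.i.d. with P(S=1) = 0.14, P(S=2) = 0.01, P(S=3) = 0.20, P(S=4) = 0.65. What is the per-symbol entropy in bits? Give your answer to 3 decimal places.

1.332 bits

H(S) = −Σ p·log₂ p.
  −(0.14)·log₂(0.14) = 0.3971
  −(0.01)·log₂(0.01) = 0.0664
  −(0.20)·log₂(0.20) = 0.4644
  −(0.65)·log₂(0.65) = 0.4040
Sum: 0.3971 + 0.0664 + 0.4644 + 0.4040 = 1.332 bits.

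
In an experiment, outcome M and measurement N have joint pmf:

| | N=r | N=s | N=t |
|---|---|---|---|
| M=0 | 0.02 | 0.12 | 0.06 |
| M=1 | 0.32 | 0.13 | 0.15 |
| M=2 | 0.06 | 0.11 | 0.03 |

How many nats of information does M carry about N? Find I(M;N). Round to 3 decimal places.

0.094 nats

Marginals: p(M) = (0.2000, 0.6000, 0.2000), p(N) = (0.4000, 0.3600, 0.2400).
I(M;N) = Σ p(x,y)·ln[p(x,y)/(p(x)p(y))].
  (0,r): 0.02·ln(0.2500) = -0.0277
  (0,s): 0.12·ln(1.6667) = 0.0613
  (0,t): 0.06·ln(1.2500) = 0.0134
  (1,r): 0.32·ln(1.3333) = 0.0921
  (1,s): 0.13·ln(0.6019) = -0.0660
  (1,t): 0.15·ln(1.0417) = 0.0061
  (2,r): 0.06·ln(0.7500) = -0.0173
  (2,s): 0.11·ln(1.5278) = 0.0466
  (2,t): 0.03·ln(0.6250) = -0.0141
Sum = 0.094 nats.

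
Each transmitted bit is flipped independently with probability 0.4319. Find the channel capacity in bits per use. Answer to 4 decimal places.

Binary symmetric channel: C = 1 − h₂(ε) where h₂ is the binary entropy function.
h₂(0.4319) = −0.4319·log₂0.4319 − 0.5681·log₂0.5681 = 0.9866.
C = 1 − 0.9866 = 0.0134 bits per channel use.

0.0134 bits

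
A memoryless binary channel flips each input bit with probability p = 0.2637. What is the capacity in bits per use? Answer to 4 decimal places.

0.1677 bits

Binary symmetric channel: C = 1 − h₂(ε) where h₂ is the binary entropy function.
h₂(0.2637) = −0.2637·log₂0.2637 − 0.7363·log₂0.7363 = 0.8323.
C = 1 − 0.8323 = 0.1677 bits per channel use.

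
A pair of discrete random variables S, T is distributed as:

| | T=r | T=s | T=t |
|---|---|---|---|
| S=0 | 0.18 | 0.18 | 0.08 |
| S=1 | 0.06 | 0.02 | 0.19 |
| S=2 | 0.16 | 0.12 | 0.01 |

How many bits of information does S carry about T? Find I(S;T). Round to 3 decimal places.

Marginals: p(S) = (0.4400, 0.2700, 0.2900), p(T) = (0.4000, 0.3200, 0.2800).
I(S;T) = H(S) + H(T) − H(S,T).
H(S) = 1.5491, H(T) = 1.5690, H(S,T) = 2.8503.
I(S;T) = 1.5491 + 1.5690 − 2.8503 = 0.268 bits.

0.268 bits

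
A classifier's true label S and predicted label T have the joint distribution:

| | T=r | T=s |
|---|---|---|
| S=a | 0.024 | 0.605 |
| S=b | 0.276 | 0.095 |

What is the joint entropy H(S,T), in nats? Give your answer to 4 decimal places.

H(S,T) = −Σ p(x,y)·ln p(x,y) over all 4 cells.
  cell (a,r): −0.024·ln0.024 = 0.08951
  cell (a,s): −0.605·ln0.605 = 0.30403
  cell (b,r): −0.276·ln0.276 = 0.35531
  cell (b,s): −0.095·ln0.095 = 0.22362
Sum = 0.9725 nats.

0.9725 nats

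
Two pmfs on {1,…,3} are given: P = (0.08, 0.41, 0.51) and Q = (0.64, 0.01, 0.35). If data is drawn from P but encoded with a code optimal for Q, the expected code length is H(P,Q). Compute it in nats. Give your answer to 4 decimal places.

2.4592 nats

H(P,Q) = −Σ p·ln q.
  −0.08·ln(0.64) = 0.03570
  −0.41·ln(0.01) = 1.88812
  −0.51·ln(0.35) = 0.53541
H(P,Q) = 2.4592 nats.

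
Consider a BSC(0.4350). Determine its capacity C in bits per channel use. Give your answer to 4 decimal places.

0.0122 bits

Binary symmetric channel: C = 1 − h₂(ε) where h₂ is the binary entropy function.
h₂(0.4350) = −0.4350·log₂0.4350 − 0.5650·log₂0.5650 = 0.9878.
C = 1 − 0.9878 = 0.0122 bits per channel use.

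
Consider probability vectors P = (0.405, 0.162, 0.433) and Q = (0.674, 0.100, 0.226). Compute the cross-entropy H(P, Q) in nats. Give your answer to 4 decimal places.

H(P,Q) = −Σ p·ln q.
  −0.405·ln(0.674) = 0.15978
  −0.162·ln(0.100) = 0.37302
  −0.433·ln(0.226) = 0.64397
H(P,Q) = 1.1768 nats.

1.1768 nats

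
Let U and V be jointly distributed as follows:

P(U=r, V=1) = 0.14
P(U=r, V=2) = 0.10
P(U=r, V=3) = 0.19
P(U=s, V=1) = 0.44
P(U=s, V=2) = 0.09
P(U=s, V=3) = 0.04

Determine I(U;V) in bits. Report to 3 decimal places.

Marginals: p(U) = (0.4300, 0.5700), p(V) = (0.5800, 0.1900, 0.2300).
I(U;V) = H(U) + H(V) − H(U,V).
H(U) = 0.9858, H(V) = 1.3987, H(U,V) = 2.2041.
I(U;V) = 0.9858 + 1.3987 − 2.2041 = 0.180 bits.

0.180 bits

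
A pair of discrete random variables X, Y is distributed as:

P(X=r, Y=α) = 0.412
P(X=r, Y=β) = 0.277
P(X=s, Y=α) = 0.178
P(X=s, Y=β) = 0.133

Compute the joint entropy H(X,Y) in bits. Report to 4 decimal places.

H(X,Y) = −Σ p(x,y)·log₂ p(x,y) over all 4 cells.
  cell (r,α): −0.412·log₂0.412 = 0.52706
  cell (r,β): −0.277·log₂0.277 = 0.51302
  cell (s,α): −0.178·log₂0.178 = 0.44323
  cell (s,β): −0.133·log₂0.133 = 0.38710
Sum = 1.8704 bits.

1.8704 bits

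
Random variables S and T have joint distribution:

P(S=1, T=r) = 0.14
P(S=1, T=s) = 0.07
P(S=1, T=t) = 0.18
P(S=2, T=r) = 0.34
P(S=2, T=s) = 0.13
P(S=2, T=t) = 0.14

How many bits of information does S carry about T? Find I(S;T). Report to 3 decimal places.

0.044 bits

Marginals: p(S) = (0.3900, 0.6100), p(T) = (0.4800, 0.2000, 0.3200).
I(S;T) = H(S) + H(T) − H(S,T).
H(S) = 0.9648, H(T) = 1.4987, H(S,T) = 2.4199.
I(S;T) = 0.9648 + 1.4987 − 2.4199 = 0.044 bits.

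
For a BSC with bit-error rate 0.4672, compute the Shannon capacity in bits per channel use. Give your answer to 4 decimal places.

0.0031 bits

Binary symmetric channel: C = 1 − h₂(ε) where h₂ is the binary entropy function.
h₂(0.4672) = −0.4672·log₂0.4672 − 0.5328·log₂0.5328 = 0.9969.
C = 1 − 0.9969 = 0.0031 bits per channel use.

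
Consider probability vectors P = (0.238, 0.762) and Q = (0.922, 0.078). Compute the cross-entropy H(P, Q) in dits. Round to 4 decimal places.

H(P,Q) = −Σ p·log₁₀ q.
  −0.238·log₁₀(0.922) = 0.00839
  −0.762·log₁₀(0.078) = 0.84422
H(P,Q) = 0.8526 dits.

0.8526 dits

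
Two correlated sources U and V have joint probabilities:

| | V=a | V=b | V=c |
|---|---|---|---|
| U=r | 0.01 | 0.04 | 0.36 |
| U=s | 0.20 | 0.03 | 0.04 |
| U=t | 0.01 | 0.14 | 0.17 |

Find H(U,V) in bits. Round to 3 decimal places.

2.483 bits

H(U,V) = −Σ p(x,y)·log₂ p(x,y) over all 9 cells.
  cell (r,a): −0.01·log₂0.01 = 0.0664
  cell (r,b): −0.04·log₂0.04 = 0.1858
  cell (r,c): −0.36·log₂0.36 = 0.5306
  cell (s,a): −0.20·log₂0.20 = 0.4644
  cell (s,b): −0.03·log₂0.03 = 0.1518
  cell (s,c): −0.04·log₂0.04 = 0.1858
  cell (t,a): −0.01·log₂0.01 = 0.0664
  cell (t,b): −0.14·log₂0.14 = 0.3971
  cell (t,c): −0.17·log₂0.17 = 0.4346
Sum = 2.483 bits.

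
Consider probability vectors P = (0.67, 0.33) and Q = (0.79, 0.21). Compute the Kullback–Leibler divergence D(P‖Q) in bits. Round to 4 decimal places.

0.0559 bits

D(P‖Q) = Σ p·log₂(p/q).
  0.67·log₂(0.67/0.79) = -0.15925
  0.33·log₂(0.33/0.21) = 0.21519
D(P‖Q) = 0.0559 bits.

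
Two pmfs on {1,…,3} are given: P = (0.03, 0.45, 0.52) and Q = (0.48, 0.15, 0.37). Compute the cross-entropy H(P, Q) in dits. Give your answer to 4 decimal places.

0.6049 dits

H(P,Q) = −Σ p·log₁₀ q.
  −0.03·log₁₀(0.48) = 0.00956
  −0.45·log₁₀(0.15) = 0.37076
  −0.52·log₁₀(0.37) = 0.22454
H(P,Q) = 0.6049 dits.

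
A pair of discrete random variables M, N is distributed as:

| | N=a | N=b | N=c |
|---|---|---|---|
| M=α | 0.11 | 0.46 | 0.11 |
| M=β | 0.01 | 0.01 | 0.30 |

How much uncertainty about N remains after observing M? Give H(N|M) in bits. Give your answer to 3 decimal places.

0.965 bits

Marginals: p(M) = (0.6800, 0.3200), p(N) = (0.1200, 0.4700, 0.4100).
H(N|M) = Σ p(M) · H(N|M=·).
  M=α: p=0.6800, H(N|M=α) = 1.2317
  M=β: p=0.3200, H(N|M=β) = 0.3998
Weighted sum = 0.965 bits.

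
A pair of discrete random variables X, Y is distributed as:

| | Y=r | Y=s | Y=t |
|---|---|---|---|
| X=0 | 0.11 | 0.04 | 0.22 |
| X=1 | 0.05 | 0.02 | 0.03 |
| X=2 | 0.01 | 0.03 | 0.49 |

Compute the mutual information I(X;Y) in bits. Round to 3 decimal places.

Marginals: p(X) = (0.3700, 0.1000, 0.5300), p(Y) = (0.1700, 0.0900, 0.7400).
I(X;Y) = H(X) + H(Y) − H(X,Y).
H(X) = 1.3484, H(Y) = 1.0687, H(X,Y) = 2.2198.
I(X;Y) = 1.3484 + 1.0687 − 2.2198 = 0.197 bits.

0.197 bits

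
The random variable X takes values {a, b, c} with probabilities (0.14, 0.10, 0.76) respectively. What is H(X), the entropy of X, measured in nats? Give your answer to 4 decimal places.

0.7141 nats

H(X) = −Σ p·ln p.
  −(0.14)·ln(0.14) = 0.27526
  −(0.10)·ln(0.10) = 0.23026
  −(0.76)·ln(0.76) = 0.20857
Sum: 0.27526 + 0.23026 + 0.20857 = 0.7141 nats.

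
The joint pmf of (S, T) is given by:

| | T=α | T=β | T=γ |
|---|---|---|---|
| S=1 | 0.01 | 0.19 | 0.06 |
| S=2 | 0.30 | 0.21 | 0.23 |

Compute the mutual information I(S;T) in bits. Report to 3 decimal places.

Marginals: p(S) = (0.2600, 0.7400), p(T) = (0.3100, 0.4000, 0.2900).
I(S;T) = H(S) + H(T) − H(S,T).
H(S) = 0.8267, H(T) = 1.5705, H(S,T) = 2.2468.
I(S;T) = 0.8267 + 1.5705 − 2.2468 = 0.150 bits.

0.150 bits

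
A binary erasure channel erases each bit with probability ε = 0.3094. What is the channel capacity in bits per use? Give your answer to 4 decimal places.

0.6906 bits

Binary erasure channel: capacity C = 1 − ε.
C = 1 − 0.3094 = 0.6906 bits per channel use.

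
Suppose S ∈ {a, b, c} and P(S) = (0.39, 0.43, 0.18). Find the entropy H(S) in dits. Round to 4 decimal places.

H(S) = −Σ p·log₁₀ p.
  −(0.39)·log₁₀(0.39) = 0.15948
  −(0.43)·log₁₀(0.43) = 0.15761
  −(0.18)·log₁₀(0.18) = 0.13405
Sum: 0.15948 + 0.15761 + 0.13405 = 0.4511 dits.

0.4511 dits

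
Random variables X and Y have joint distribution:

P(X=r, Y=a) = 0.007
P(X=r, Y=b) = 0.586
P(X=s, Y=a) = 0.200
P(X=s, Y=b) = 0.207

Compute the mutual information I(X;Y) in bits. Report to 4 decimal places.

Marginals: p(X) = (0.5930, 0.4070), p(Y) = (0.2070, 0.7930).
I(X;Y) = H(X) + H(Y) − H(X,Y).
H(X) = 0.9749, H(Y) = 0.7357, H(X,Y) = 1.4367.
I(X;Y) = 0.9749 + 0.7357 − 1.4367 = 0.2739 bits.

0.2739 bits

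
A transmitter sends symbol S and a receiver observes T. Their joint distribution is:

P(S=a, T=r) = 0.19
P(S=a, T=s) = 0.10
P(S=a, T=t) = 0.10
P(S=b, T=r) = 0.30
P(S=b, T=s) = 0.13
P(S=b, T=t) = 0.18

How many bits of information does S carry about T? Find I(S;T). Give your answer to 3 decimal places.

0.002 bits

Marginals: p(S) = (0.3900, 0.6100), p(T) = (0.4900, 0.2300, 0.2800).
I(S;T) = Σ p(x,y)·log₂[p(x,y)/(p(x)p(y))].
  (a,r): 0.19·log₂(0.9942) = -0.0016
  (a,s): 0.10·log₂(1.1148) = 0.0157
  (a,t): 0.10·log₂(0.9158) = -0.0127
  (b,r): 0.30·log₂(1.0037) = 0.0016
  (b,s): 0.13·log₂(0.9266) = -0.0143
  (b,t): 0.18·log₂(1.0539) = 0.0136
Sum = 0.002 bits.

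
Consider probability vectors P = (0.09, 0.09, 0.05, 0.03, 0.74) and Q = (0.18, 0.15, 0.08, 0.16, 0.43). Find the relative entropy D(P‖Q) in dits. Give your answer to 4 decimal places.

D(P‖Q) = Σ p·log₁₀(p/q).
  0.09·log₁₀(0.09/0.18) = -0.02709
  0.09·log₁₀(0.09/0.15) = -0.01997
  0.05·log₁₀(0.05/0.08) = -0.01021
  0.03·log₁₀(0.03/0.16) = -0.02181
  0.74·log₁₀(0.74/0.43) = 0.17446
D(P‖Q) = 0.0954 dits.

0.0954 dits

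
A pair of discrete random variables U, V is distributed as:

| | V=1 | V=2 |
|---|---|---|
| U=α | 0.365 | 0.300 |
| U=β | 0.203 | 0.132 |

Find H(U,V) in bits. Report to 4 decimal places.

H(U,V) = −Σ p(x,y)·log₂ p(x,y) over all 4 cells.
  cell (α,1): −0.365·log₂0.365 = 0.53072
  cell (α,2): −0.300·log₂0.300 = 0.52109
  cell (β,1): −0.203·log₂0.203 = 0.46699
  cell (β,2): −0.132·log₂0.132 = 0.38562
Sum = 1.9044 bits.

1.9044 bits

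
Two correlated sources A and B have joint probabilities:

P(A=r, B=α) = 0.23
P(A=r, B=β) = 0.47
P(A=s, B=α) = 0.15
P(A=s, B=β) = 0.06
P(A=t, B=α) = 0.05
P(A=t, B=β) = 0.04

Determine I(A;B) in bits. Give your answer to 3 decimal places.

0.076 bits

Marginals: p(A) = (0.7000, 0.2100, 0.0900), p(B) = (0.4300, 0.5700).
I(A;B) = Σ p(x,y)·log₂[p(x,y)/(p(x)p(y))].
  (r,α): 0.23·log₂(0.7641) = -0.0893
  (r,β): 0.47·log₂(1.1779) = 0.1110
  (s,α): 0.15·log₂(1.6611) = 0.1098
  (s,β): 0.06·log₂(0.5013) = -0.0598
  (t,α): 0.05·log₂(1.2920) = 0.0185
  (t,β): 0.04·log₂(0.7797) = -0.0144
Sum = 0.076 bits.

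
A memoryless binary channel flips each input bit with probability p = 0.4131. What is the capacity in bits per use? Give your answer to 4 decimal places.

Binary symmetric channel: C = 1 − h₂(ε) where h₂ is the binary entropy function.
h₂(0.4131) = −0.4131·log₂0.4131 − 0.5869·log₂0.5869 = 0.9781.
C = 1 − 0.9781 = 0.0219 bits per channel use.

0.0219 bits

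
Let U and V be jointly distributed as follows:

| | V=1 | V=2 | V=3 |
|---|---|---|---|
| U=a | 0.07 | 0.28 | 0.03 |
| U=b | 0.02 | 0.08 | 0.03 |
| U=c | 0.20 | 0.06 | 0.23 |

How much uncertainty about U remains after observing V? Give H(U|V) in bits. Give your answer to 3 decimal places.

1.125 bits

Marginals: p(U) = (0.3800, 0.1300, 0.4900), p(V) = (0.2900, 0.4200, 0.2900).
H(U|V) = Σ p(V) · H(U|V=·).
  V=1: p=0.2900, H(U|V=1) = 1.1307
  V=2: p=0.4200, H(U|V=2) = 1.2467
  V=3: p=0.2900, H(U|V=3) = 0.9424
Weighted sum = 1.125 bits.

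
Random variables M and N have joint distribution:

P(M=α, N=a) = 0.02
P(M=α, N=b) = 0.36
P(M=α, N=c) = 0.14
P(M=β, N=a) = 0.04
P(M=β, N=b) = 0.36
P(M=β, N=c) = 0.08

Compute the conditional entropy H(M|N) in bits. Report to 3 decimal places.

Chain rule: H(M|N) = H(M,N) − H(N).
Marginals: p(M) = (0.5200, 0.4800), p(N) = (0.0600, 0.7200, 0.2200).
H(M,N) = 2.0485 bits; H(N) = 1.0653 bits.
H(M|N) = 2.0485 − 1.0653 = 0.983 bits.

0.983 bits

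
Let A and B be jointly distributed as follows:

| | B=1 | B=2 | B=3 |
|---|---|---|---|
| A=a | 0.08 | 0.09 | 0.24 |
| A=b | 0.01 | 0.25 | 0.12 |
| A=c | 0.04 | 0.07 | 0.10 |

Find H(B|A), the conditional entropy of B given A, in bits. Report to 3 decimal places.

Marginals: p(A) = (0.4100, 0.3800, 0.2100), p(B) = (0.1300, 0.4100, 0.4600).
H(B|A) = Σ p(A) · H(B|A=·).
  A=a: p=0.4100, H(B|A=a) = 1.3925
  A=b: p=0.3800, H(B|A=b) = 1.0607
  A=c: p=0.2100, H(B|A=c) = 1.4937
Weighted sum = 1.288 bits.

1.288 bits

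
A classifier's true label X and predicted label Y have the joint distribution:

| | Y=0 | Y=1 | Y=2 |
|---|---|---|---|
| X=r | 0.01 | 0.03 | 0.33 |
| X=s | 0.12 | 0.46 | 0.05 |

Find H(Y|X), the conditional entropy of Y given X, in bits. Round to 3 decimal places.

0.894 bits

Chain rule: H(Y|X) = H(X,Y) − H(X).
Marginals: p(X) = (0.3700, 0.6300), p(Y) = (0.1300, 0.4900, 0.3800).
H(X,Y) = 1.8445 bits; H(X) = 0.9507 bits.
H(Y|X) = 1.8445 − 0.9507 = 0.894 bits.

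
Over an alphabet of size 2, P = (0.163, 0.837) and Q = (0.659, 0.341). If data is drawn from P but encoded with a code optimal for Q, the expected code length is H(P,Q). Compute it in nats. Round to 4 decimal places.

H(P,Q) = −Σ p·ln q.
  −0.163·ln(0.659) = 0.06798
  −0.837·ln(0.341) = 0.90051
H(P,Q) = 0.9685 nats.

0.9685 nats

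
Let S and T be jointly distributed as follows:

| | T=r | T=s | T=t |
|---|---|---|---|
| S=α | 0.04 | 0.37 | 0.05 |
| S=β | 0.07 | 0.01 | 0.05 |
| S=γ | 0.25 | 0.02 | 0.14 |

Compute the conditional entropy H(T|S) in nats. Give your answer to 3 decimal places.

0.740 nats

Chain rule: H(T|S) = H(S,T) − H(S).
Marginals: p(S) = (0.4600, 0.1300, 0.4100), p(T) = (0.3600, 0.4000, 0.2400).
H(S,T) = 1.7285 nats; H(S) = 0.9880 nats.
H(T|S) = 1.7285 − 0.9880 = 0.740 nats.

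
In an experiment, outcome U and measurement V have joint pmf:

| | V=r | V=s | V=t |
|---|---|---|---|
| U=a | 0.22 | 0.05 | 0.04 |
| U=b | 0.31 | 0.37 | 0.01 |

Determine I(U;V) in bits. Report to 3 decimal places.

0.117 bits

Marginals: p(U) = (0.3100, 0.6900), p(V) = (0.5300, 0.4200, 0.0500).
I(U;V) = Σ p(x,y)·log₂[p(x,y)/(p(x)p(y))].
  (a,r): 0.22·log₂(1.3390) = 0.0927
  (a,s): 0.05·log₂(0.3840) = -0.0690
  (a,t): 0.04·log₂(2.5806) = 0.0547
  (b,r): 0.31·log₂(0.8477) = -0.0739
  (b,s): 0.37·log₂(1.2767) = 0.1304
  (b,t): 0.01·log₂(0.2899) = -0.0179
Sum = 0.117 bits.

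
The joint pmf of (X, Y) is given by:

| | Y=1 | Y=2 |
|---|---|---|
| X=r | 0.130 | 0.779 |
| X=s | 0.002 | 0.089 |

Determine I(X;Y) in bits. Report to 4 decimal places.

Marginals: p(X) = (0.9090, 0.0910), p(Y) = (0.1320, 0.8680).
I(X;Y) = Σ p(x,y)·log₂[p(x,y)/(p(x)p(y))].
  (r,1): 0.130·log₂(1.0834) = 0.01503
  (r,2): 0.779·log₂(0.9873) = -0.01435
  (s,1): 0.002·log₂(0.1665) = -0.00517
  (s,2): 0.089·log₂(1.1268) = 0.01532
Sum = 0.0108 bits.

0.0108 bits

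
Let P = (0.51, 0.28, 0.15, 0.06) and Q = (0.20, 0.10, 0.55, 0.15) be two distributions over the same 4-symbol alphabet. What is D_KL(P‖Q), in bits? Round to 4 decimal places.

D(P‖Q) = Σ p·log₂(p/q).
  0.51·log₂(0.51/0.20) = 0.68875
  0.28·log₂(0.28/0.10) = 0.41592
  0.15·log₂(0.15/0.55) = -0.28117
  0.06·log₂(0.06/0.15) = -0.07932
D(P‖Q) = 0.7442 bits.

0.7442 bits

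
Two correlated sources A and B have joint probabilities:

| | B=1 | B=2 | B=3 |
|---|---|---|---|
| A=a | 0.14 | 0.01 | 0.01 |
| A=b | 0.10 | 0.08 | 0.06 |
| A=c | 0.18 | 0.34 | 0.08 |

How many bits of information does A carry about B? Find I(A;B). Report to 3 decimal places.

Marginals: p(A) = (0.1600, 0.2400, 0.6000), p(B) = (0.4200, 0.4300, 0.1500).
I(A;B) = Σ p(x,y)·log₂[p(x,y)/(p(x)p(y))].
  (a,1): 0.14·log₂(2.0833) = 0.1482
  (a,2): 0.01·log₂(0.1453) = -0.0278
  (a,3): 0.01·log₂(0.4167) = -0.0126
  (b,1): 0.10·log₂(0.9921) = -0.0011
  (b,2): 0.08·log₂(0.7752) = -0.0294
  (b,3): 0.06·log₂(1.6667) = 0.0442
  (c,1): 0.18·log₂(0.7143) = -0.0874
  (c,2): 0.34·log₂(1.3178) = 0.1354
  (c,3): 0.08·log₂(0.8889) = -0.0136
Sum = 0.156 bits.

0.156 bits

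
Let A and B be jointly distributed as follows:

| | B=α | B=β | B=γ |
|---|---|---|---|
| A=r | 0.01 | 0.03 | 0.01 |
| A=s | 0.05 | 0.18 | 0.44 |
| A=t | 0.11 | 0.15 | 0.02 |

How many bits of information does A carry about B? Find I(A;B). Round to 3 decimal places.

0.254 bits

Marginals: p(A) = (0.0500, 0.6700, 0.2800), p(B) = (0.1700, 0.3600, 0.4700).
I(A;B) = Σ p(x,y)·log₂[p(x,y)/(p(x)p(y))].
  (r,α): 0.01·log₂(1.1765) = 0.0023
  (r,β): 0.03·log₂(1.6667) = 0.0221
  (r,γ): 0.01·log₂(0.4255) = -0.0123
  (s,α): 0.05·log₂(0.4390) = -0.0594
  (s,β): 0.18·log₂(0.7463) = -0.0760
  (s,γ): 0.44·log₂(1.3973) = 0.2123
  (t,α): 0.11·log₂(2.3109) = 0.1329
  (t,β): 0.15·log₂(1.4881) = 0.0860
  (t,γ): 0.02·log₂(0.1520) = -0.0544
Sum = 0.254 bits.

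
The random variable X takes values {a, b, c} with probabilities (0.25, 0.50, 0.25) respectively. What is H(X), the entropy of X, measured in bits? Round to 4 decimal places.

1.5000 bits

H(X) = −Σ p·log₂ p.
  −(0.25)·log₂(0.25) = 0.50000
  −(0.50)·log₂(0.50) = 0.50000
  −(0.25)·log₂(0.25) = 0.50000
Sum: 0.50000 + 0.50000 + 0.50000 = 1.5000 bits.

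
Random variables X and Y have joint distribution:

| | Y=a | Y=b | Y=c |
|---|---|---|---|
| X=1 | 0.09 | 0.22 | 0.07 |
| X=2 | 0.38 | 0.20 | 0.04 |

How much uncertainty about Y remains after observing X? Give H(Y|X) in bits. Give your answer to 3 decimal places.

Chain rule: H(Y|X) = H(X,Y) − H(X).
Marginals: p(X) = (0.3800, 0.6200), p(Y) = (0.4700, 0.4200, 0.1100).
H(X,Y) = 2.2424 bits; H(X) = 0.9580 bits.
H(Y|X) = 2.2424 − 0.9580 = 1.284 bits.

1.284 bits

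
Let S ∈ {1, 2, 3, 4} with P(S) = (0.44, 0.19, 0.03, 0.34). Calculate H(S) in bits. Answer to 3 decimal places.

1.657 bits

H(S) = −Σ p·log₂ p.
  −(0.44)·log₂(0.44) = 0.5211
  −(0.19)·log₂(0.19) = 0.4552
  −(0.03)·log₂(0.03) = 0.1518
  −(0.34)·log₂(0.34) = 0.5292
Sum: 0.5211 + 0.4552 + 0.1518 + 0.5292 = 1.657 bits.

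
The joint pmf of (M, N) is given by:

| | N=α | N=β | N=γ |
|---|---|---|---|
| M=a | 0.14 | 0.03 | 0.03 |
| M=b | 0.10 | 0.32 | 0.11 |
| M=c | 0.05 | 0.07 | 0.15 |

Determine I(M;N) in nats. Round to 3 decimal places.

0.150 nats

Marginals: p(M) = (0.2000, 0.5300, 0.2700), p(N) = (0.2900, 0.4200, 0.2900).
I(M;N) = H(M) + H(N) − H(M,N).
H(M) = 1.0119, H(N) = 1.0823, H(M,N) = 1.9438.
I(M;N) = 1.0119 + 1.0823 − 1.9438 = 0.150 nats.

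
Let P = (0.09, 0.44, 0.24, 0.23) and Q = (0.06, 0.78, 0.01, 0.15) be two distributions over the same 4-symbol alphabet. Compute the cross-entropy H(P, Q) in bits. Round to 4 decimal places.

H(P,Q) = −Σ p·log₂ q.
  −0.09·log₂(0.06) = 0.36530
  −0.44·log₂(0.78) = 0.15772
  −0.24·log₂(0.01) = 1.59453
  −0.23·log₂(0.15) = 0.62950
H(P,Q) = 2.7470 bits.

2.7470 bits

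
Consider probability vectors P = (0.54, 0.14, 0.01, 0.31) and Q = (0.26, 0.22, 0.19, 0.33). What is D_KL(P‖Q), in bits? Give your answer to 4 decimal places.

0.4077 bits

D(P‖Q) = Σ p·log₂(p/q).
  0.54·log₂(0.54/0.26) = 0.56940
  0.14·log₂(0.14/0.22) = -0.09129
  0.01·log₂(0.01/0.19) = -0.04248
  0.31·log₂(0.31/0.33) = -0.02796
D(P‖Q) = 0.4077 bits.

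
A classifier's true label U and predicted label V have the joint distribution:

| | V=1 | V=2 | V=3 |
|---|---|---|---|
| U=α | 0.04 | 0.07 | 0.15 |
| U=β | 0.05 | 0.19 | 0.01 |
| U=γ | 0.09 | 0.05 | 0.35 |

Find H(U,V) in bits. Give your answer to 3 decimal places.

H(U,V) = −Σ p(x,y)·log₂ p(x,y) over all 9 cells.
  cell (α,1): −0.04·log₂0.04 = 0.1858
  cell (α,2): −0.07·log₂0.07 = 0.2686
  cell (α,3): −0.15·log₂0.15 = 0.4105
  cell (β,1): −0.05·log₂0.05 = 0.2161
  cell (β,2): −0.19·log₂0.19 = 0.4552
  cell (β,3): −0.01·log₂0.01 = 0.0664
  cell (γ,1): −0.09·log₂0.09 = 0.3127
  cell (γ,2): −0.05·log₂0.05 = 0.2161
  cell (γ,3): −0.35·log₂0.35 = 0.5301
Sum = 2.661 bits.

2.661 bits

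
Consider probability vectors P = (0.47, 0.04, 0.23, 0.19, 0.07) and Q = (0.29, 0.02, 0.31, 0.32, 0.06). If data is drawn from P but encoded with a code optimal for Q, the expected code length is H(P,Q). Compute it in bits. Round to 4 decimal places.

2.0502 bits

H(P,Q) = −Σ p·log₂ q.
  −0.47·log₂(0.29) = 0.83936
  −0.04·log₂(0.02) = 0.22575
  −0.23·log₂(0.31) = 0.38862
  −0.19·log₂(0.32) = 0.31233
  −0.07·log₂(0.06) = 0.28412
H(P,Q) = 2.0502 bits.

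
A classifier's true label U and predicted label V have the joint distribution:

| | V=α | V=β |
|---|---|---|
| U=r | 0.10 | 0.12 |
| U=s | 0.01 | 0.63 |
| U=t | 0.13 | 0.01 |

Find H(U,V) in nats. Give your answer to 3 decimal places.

1.133 nats

H(U,V) = −Σ p(x,y)·ln p(x,y) over all 6 cells.
  cell (r,α): −0.10·ln0.10 = 0.2303
  cell (r,β): −0.12·ln0.12 = 0.2544
  cell (s,α): −0.01·ln0.01 = 0.0461
  cell (s,β): −0.63·ln0.63 = 0.2911
  cell (t,α): −0.13·ln0.13 = 0.2652
  cell (t,β): −0.01·ln0.01 = 0.0461
Sum = 1.133 nats.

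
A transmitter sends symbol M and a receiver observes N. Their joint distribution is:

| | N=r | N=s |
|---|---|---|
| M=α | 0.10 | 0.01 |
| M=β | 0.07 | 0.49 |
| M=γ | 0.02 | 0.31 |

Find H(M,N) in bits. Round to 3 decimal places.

1.808 bits

H(M,N) = −Σ p(x,y)·log₂ p(x,y) over all 6 cells.
  cell (α,r): −0.10·log₂0.10 = 0.3322
  cell (α,s): −0.01·log₂0.01 = 0.0664
  cell (β,r): −0.07·log₂0.07 = 0.2686
  cell (β,s): −0.49·log₂0.49 = 0.5043
  cell (γ,r): −0.02·log₂0.02 = 0.1129
  cell (γ,s): −0.31·log₂0.31 = 0.5238
Sum = 1.808 bits.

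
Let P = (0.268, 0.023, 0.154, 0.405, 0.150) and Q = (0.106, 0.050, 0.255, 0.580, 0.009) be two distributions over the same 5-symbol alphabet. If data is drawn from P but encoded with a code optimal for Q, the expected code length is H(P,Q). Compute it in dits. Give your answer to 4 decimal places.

H(P,Q) = −Σ p·log₁₀ q.
  −0.268·log₁₀(0.106) = 0.26122
  −0.023·log₁₀(0.050) = 0.02992
  −0.154·log₁₀(0.255) = 0.09139
  −0.405·log₁₀(0.580) = 0.09581
  −0.150·log₁₀(0.009) = 0.30686
H(P,Q) = 0.7852 dits.

0.7852 dits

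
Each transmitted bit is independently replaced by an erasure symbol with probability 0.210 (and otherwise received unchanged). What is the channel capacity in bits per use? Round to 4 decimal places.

0.7900 bits

Binary erasure channel: capacity C = 1 − ε.
C = 1 − 0.210 = 0.7900 bits per channel use.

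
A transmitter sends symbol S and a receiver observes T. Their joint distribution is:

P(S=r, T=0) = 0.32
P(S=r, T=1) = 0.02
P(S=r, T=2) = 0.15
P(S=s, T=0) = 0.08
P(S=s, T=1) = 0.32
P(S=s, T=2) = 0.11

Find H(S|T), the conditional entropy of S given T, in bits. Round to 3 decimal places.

Chain rule: H(S|T) = H(S,T) − H(T).
Marginals: p(S) = (0.4900, 0.5100), p(T) = (0.4000, 0.3400, 0.2600).
H(S,T) = 2.2173 bits; H(T) = 1.5632 bits.
H(S|T) = 2.2173 − 1.5632 = 0.654 bits.

0.654 bits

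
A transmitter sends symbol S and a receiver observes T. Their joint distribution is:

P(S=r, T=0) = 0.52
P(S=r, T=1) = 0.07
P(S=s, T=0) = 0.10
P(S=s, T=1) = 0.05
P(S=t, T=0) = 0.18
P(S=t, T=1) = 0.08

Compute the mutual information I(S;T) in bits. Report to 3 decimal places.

Marginals: p(S) = (0.5900, 0.1500, 0.2600), p(T) = (0.8000, 0.2000).
I(S;T) = Σ p(x,y)·log₂[p(x,y)/(p(x)p(y))].
  (r,0): 0.52·log₂(1.1017) = 0.0727
  (r,1): 0.07·log₂(0.5932) = -0.0527
  (s,0): 0.10·log₂(0.8333) = -0.0263
  (s,1): 0.05·log₂(1.6667) = 0.0368
  (t,0): 0.18·log₂(0.8654) = -0.0375
  (t,1): 0.08·log₂(1.5385) = 0.0497
Sum = 0.043 bits.

0.043 bits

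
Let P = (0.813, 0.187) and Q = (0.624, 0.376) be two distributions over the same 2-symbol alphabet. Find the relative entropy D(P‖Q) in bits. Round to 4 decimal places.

0.1219 bits

D(P‖Q) = Σ p·log₂(p/q).
  0.813·log₂(0.813/0.624) = 0.31033
  0.187·log₂(0.187/0.376) = -0.18844
D(P‖Q) = 0.1219 bits.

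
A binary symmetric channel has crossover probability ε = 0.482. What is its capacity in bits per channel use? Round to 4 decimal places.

0.0009 bits

Binary symmetric channel: C = 1 − h₂(ε) where h₂ is the binary entropy function.
h₂(0.482) = −0.482·log₂0.482 − 0.518·log₂0.518 = 0.9991.
C = 1 − 0.9991 = 0.0009 bits per channel use.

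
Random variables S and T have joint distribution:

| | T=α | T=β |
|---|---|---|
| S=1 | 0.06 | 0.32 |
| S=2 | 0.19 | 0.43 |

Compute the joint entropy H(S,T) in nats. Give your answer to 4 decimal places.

1.2119 nats

H(S,T) = −Σ p(x,y)·ln p(x,y) over all 4 cells.
  cell (1,α): −0.06·ln0.06 = 0.16880
  cell (1,β): −0.32·ln0.32 = 0.36462
  cell (2,α): −0.19·ln0.19 = 0.31554
  cell (2,β): −0.43·ln0.43 = 0.36291
Sum = 1.2119 nats.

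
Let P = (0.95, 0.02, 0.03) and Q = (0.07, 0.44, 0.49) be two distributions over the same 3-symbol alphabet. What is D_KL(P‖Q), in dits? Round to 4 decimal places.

1.0128 dits

D(P‖Q) = Σ p·log₁₀(p/q).
  0.95·log₁₀(0.95/0.07) = 1.07599
  0.02·log₁₀(0.02/0.44) = -0.02685
  0.03·log₁₀(0.03/0.49) = -0.03639
D(P‖Q) = 1.0128 dits.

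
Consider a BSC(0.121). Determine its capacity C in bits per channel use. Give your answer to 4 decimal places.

0.4678 bits

Binary symmetric channel: C = 1 − h₂(ε) where h₂ is the binary entropy function.
h₂(0.121) = −0.121·log₂0.121 − 0.879·log₂0.879 = 0.5322.
C = 1 − 0.5322 = 0.4678 bits per channel use.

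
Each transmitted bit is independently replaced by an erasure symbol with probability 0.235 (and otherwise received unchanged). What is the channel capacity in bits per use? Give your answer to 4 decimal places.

Binary erasure channel: capacity C = 1 − ε.
C = 1 − 0.235 = 0.7650 bits per channel use.

0.7650 bits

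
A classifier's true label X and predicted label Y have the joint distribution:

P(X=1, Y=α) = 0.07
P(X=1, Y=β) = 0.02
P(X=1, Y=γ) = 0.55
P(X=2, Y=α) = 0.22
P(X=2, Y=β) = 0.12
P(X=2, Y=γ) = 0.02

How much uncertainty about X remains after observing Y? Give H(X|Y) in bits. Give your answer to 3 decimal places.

Chain rule: H(X|Y) = H(X,Y) − H(Y).
Marginals: p(X) = (0.6400, 0.3600), p(Y) = (0.2900, 0.1400, 0.5700).
H(X,Y) = 1.8163 bits; H(Y) = 1.3773 bits.
H(X|Y) = 1.8163 − 1.3773 = 0.439 bits.

0.439 bits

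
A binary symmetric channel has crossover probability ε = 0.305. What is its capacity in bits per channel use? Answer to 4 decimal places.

0.1127 bits

Binary symmetric channel: C = 1 − h₂(ε) where h₂ is the binary entropy function.
h₂(0.305) = −0.305·log₂0.305 − 0.695·log₂0.695 = 0.8873.
C = 1 − 0.8873 = 0.1127 bits per channel use.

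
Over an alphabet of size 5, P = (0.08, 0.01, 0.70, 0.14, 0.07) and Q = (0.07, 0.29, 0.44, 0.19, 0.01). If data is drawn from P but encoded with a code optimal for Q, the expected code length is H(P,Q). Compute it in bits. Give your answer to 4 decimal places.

H(P,Q) = −Σ p·log₂ q.
  −0.08·log₂(0.07) = 0.30692
  −0.01·log₂(0.29) = 0.01786
  −0.70·log₂(0.44) = 0.82910
  −0.14·log₂(0.19) = 0.33543
  −0.07·log₂(0.01) = 0.46507
H(P,Q) = 1.9544 bits.

1.9544 bits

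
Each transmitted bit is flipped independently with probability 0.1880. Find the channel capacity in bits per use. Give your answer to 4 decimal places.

Binary symmetric channel: C = 1 − h₂(ε) where h₂ is the binary entropy function.
h₂(0.1880) = −0.1880·log₂0.1880 − 0.8120·log₂0.8120 = 0.6973.
C = 1 − 0.6973 = 0.3027 bits per channel use.

0.3027 bits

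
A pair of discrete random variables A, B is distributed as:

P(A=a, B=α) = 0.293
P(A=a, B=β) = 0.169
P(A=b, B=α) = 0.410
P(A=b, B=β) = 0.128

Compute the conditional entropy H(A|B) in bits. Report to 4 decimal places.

Chain rule: H(A|B) = H(A,B) − H(B).
Marginals: p(A) = (0.4620, 0.5380), p(B) = (0.7030, 0.2970).
H(A,B) = 1.8594 bits; H(B) = 0.8776 bits.
H(A|B) = 1.8594 − 0.8776 = 0.9818 bits.

0.9818 bits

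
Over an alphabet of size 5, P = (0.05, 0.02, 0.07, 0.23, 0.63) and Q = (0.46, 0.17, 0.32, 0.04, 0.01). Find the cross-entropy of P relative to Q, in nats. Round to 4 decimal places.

H(P,Q) = −Σ p·ln q.
  −0.05·ln(0.46) = 0.03883
  −0.02·ln(0.17) = 0.03544
  −0.07·ln(0.32) = 0.07976
  −0.23·ln(0.04) = 0.74034
  −0.63·ln(0.01) = 2.90126
H(P,Q) = 3.7956 nats.

3.7956 nats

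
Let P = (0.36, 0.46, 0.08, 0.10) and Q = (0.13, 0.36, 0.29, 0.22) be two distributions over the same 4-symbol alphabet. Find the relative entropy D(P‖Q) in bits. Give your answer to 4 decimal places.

D(P‖Q) = Σ p·log₂(p/q).
  0.36·log₂(0.36/0.13) = 0.52901
  0.46·log₂(0.46/0.36) = 0.16267
  0.08·log₂(0.08/0.29) = -0.14864
  0.10·log₂(0.10/0.22) = -0.11375
D(P‖Q) = 0.4293 bits.

0.4293 bits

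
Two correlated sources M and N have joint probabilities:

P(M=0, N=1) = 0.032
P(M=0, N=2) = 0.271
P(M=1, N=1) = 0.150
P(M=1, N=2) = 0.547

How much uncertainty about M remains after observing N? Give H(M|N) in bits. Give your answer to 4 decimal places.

Chain rule: H(M|N) = H(M,N) − H(N).
Marginals: p(M) = (0.3030, 0.6970), p(N) = (0.1820, 0.8180).
H(M,N) = 1.5560 bits; H(N) = 0.6844 bits.
H(M|N) = 1.5560 − 0.6844 = 0.8716 bits.

0.8716 bits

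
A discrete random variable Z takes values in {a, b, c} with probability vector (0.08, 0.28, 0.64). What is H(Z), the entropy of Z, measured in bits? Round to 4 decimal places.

H(Z) = −Σ p·log₂ p.
  −(0.08)·log₂(0.08) = 0.29151
  −(0.28)·log₂(0.28) = 0.51422
  −(0.64)·log₂(0.64) = 0.41207
Sum: 0.29151 + 0.51422 + 0.41207 = 1.2178 bits.

1.2178 bits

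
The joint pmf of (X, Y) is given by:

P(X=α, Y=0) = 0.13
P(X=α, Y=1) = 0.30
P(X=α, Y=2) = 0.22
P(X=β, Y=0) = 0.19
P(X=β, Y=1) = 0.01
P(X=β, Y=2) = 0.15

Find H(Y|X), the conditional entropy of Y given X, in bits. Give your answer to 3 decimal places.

1.382 bits

Chain rule: H(Y|X) = H(X,Y) − H(X).
Marginals: p(X) = (0.6500, 0.3500), p(Y) = (0.3200, 0.3100, 0.3700).
H(X,Y) = 2.3165 bits; H(X) = 0.9341 bits.
H(Y|X) = 2.3165 − 0.9341 = 1.382 bits.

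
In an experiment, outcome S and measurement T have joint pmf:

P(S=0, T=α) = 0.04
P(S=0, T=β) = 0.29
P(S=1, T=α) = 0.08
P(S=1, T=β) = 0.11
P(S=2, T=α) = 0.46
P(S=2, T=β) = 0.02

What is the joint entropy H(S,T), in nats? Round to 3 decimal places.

1.368 nats

H(S,T) = −Σ p(x,y)·ln p(x,y) over all 6 cells.
  cell (0,α): −0.04·ln0.04 = 0.1288
  cell (0,β): −0.29·ln0.29 = 0.3590
  cell (1,α): −0.08·ln0.08 = 0.2021
  cell (1,β): −0.11·ln0.11 = 0.2428
  cell (2,α): −0.46·ln0.46 = 0.3572
  cell (2,β): −0.02·ln0.02 = 0.0782
Sum = 1.368 nats.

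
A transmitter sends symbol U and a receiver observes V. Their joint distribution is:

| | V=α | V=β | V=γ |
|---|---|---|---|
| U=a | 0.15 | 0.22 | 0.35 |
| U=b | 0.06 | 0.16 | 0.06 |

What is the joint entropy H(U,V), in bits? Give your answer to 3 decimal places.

H(U,V) = −Σ p(x,y)·log₂ p(x,y) over all 6 cells.
  cell (a,α): −0.15·log₂0.15 = 0.4105
  cell (a,β): −0.22·log₂0.22 = 0.4806
  cell (a,γ): −0.35·log₂0.35 = 0.5301
  cell (b,α): −0.06·log₂0.06 = 0.2435
  cell (b,β): −0.16·log₂0.16 = 0.4230
  cell (b,γ): −0.06·log₂0.06 = 0.2435
Sum = 2.331 bits.

2.331 bits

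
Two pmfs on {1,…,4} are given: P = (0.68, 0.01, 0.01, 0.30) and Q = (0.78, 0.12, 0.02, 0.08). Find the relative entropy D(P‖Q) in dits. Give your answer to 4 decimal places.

D(P‖Q) = Σ p·log₁₀(p/q).
  0.68·log₁₀(0.68/0.78) = -0.04052
  0.01·log₁₀(0.01/0.12) = -0.01079
  0.01·log₁₀(0.01/0.02) = -0.00301
  0.30·log₁₀(0.30/0.08) = 0.17221
D(P‖Q) = 0.1179 dits.

0.1179 dits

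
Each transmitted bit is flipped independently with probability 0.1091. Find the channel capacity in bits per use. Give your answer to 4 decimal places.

Binary symmetric channel: C = 1 − h₂(ε) where h₂ is the binary entropy function.
h₂(0.1091) = −0.1091·log₂0.1091 − 0.8909·log₂0.8909 = 0.4972.
C = 1 − 0.4972 = 0.5028 bits per channel use.

0.5028 bits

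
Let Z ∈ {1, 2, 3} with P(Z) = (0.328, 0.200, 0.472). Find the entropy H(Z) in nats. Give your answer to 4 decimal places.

H(Z) = −Σ p·ln p.
  −(0.328)·ln(0.328) = 0.36564
  −(0.200)·ln(0.200) = 0.32189
  −(0.472)·ln(0.472) = 0.35437
Sum: 0.36564 + 0.32189 + 0.35437 = 1.0419 nats.

1.0419 nats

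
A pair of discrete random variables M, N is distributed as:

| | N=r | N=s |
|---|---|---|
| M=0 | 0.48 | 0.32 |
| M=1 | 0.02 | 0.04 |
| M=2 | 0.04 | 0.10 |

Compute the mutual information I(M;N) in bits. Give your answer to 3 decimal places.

0.043 bits

Marginals: p(M) = (0.8000, 0.0600, 0.1400), p(N) = (0.5400, 0.4600).
I(M;N) = Σ p(x,y)·log₂[p(x,y)/(p(x)p(y))].
  (0,r): 0.48·log₂(1.1111) = 0.0730
  (0,s): 0.32·log₂(0.8696) = -0.0645
  (1,r): 0.02·log₂(0.6173) = -0.0139
  (1,s): 0.04·log₂(1.4493) = 0.0214
  (2,r): 0.04·log₂(0.5291) = -0.0367
  (2,s): 0.10·log₂(1.5528) = 0.0635
Sum = 0.043 bits.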